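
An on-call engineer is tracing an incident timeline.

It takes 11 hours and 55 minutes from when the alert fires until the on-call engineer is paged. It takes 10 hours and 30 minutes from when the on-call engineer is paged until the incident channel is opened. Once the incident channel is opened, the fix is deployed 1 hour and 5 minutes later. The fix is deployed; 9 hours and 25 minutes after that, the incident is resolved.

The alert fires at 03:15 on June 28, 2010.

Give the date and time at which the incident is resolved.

12:10 on June 29, 2010

The alert fires: 03:15 Jun 28, 2010.
The on-call engineer is paged: 03:15 Jun 28, 2010 + 11h55m = 15:10 Jun 28, 2010.
The incident channel is opened: 15:10 Jun 28, 2010 + 10h30m = 01:40 Jun 29, 2010.
The fix is deployed: 01:40 Jun 29, 2010 + 1h05m = 02:45 Jun 29, 2010.
The incident is resolved: 02:45 Jun 29, 2010 + 9h25m = 12:10 Jun 29, 2010.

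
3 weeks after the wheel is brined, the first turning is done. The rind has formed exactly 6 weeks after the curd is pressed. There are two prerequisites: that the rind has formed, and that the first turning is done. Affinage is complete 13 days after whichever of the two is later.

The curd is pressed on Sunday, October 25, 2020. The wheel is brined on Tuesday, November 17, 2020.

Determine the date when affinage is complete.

Monday, December 21, 2020

The curd is pressed: Oct 25, 2020.
The rind has formed: Oct 25, 2020 + 6 weeks = Dec 6, 2020.
The wheel is brined: Nov 17, 2020.
The first turning is done: Nov 17, 2020 + 3 weeks = Dec 8, 2020.
Both prerequisites met — the rind has formed (Dec 6, 2020), the first turning is done (Dec 8, 2020); the later is Dec 8, 2020.
Affinage is complete: Dec 8, 2020 + 13 days = Dec 21, 2020.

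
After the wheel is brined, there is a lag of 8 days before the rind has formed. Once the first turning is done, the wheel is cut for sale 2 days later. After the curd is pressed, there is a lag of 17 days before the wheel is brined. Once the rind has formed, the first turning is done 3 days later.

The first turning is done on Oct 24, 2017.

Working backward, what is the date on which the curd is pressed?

Sep 26, 2017

The first turning is done: Oct 24, 2017.
The rind has formed: Oct 24, 2017 − 3 days = Oct 21, 2017.
The wheel is brined: Oct 21, 2017 − 8 days = Oct 13, 2017.
The curd is pressed: Oct 13, 2017 − 17 days = Sep 26, 2017.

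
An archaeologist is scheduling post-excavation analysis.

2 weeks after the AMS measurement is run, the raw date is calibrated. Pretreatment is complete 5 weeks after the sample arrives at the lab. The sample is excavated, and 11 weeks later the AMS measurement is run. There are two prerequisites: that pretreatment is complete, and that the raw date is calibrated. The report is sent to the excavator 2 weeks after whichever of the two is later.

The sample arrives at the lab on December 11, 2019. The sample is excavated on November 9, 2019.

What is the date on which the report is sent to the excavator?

February 22, 2020

The sample arrives at the lab: Dec 11, 2019.
Pretreatment is complete: Dec 11, 2019 + 5 weeks = Jan 15, 2020.
The sample is excavated: Nov 9, 2019.
The AMS measurement is run: Nov 9, 2019 + 11 weeks = Jan 25, 2020.
The raw date is calibrated: Jan 25, 2020 + 2 weeks = Feb 8, 2020.
Both prerequisites met — pretreatment is complete (Jan 15, 2020), the raw date is calibrated (Feb 8, 2020); the later is Feb 8, 2020.
The report is sent to the excavator: Feb 8, 2020 + 2 weeks = Feb 22, 2020.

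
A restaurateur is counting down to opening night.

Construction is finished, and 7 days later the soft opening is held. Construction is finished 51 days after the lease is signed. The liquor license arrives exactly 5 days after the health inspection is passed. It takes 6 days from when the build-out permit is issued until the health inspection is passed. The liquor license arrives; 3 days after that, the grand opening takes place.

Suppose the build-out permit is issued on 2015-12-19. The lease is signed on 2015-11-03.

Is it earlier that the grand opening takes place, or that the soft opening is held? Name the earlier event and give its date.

The soft opening is held — 2015-12-31

The build-out permit is issued: Dec 19, 2015.
The health inspection is passed: Dec 19, 2015 + 6 days = Dec 25, 2015.
The liquor license arrives: Dec 25, 2015 + 5 days = Dec 30, 2015.
The grand opening takes place: Dec 30, 2015 + 3 days = Jan 2, 2016.
The lease is signed: Nov 3, 2015.
Construction is finished: Nov 3, 2015 + 51 days = Dec 24, 2015.
The soft opening is held: Dec 24, 2015 + 7 days = Dec 31, 2015.
Comparing: the grand opening takes place on Jan 2, 2016 vs the soft opening is held on Dec 31, 2015. Earlier: the soft opening is held.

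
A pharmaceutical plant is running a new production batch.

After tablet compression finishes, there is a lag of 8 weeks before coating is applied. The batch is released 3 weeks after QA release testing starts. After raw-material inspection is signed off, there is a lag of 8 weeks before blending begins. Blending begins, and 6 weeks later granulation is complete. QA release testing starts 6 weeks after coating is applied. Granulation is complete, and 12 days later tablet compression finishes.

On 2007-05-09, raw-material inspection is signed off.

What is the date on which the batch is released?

Raw-material inspection is signed off: May 9, 2007.
Blending begins: May 9, 2007 + 8 weeks = Jul 4, 2007.
Granulation is complete: Jul 4, 2007 + 6 weeks = Aug 15, 2007.
Tablet compression finishes: Aug 15, 2007 + 12 days = Aug 27, 2007.
Coating is applied: Aug 27, 2007 + 8 weeks = Oct 22, 2007.
QA release testing starts: Oct 22, 2007 + 6 weeks = Dec 3, 2007.
The batch is released: Dec 3, 2007 + 3 weeks = Dec 24, 2007.

2007-12-24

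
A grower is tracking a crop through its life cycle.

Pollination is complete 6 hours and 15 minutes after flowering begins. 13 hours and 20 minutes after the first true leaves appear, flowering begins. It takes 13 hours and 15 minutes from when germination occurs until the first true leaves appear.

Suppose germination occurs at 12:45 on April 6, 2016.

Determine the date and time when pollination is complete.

Germination occurs: 12:45 Apr 6, 2016.
The first true leaves appear: 12:45 Apr 6, 2016 + 13h15m = 02:00 Apr 7, 2016.
Flowering begins: 02:00 Apr 7, 2016 + 13h20m = 15:20 Apr 7, 2016.
Pollination is complete: 15:20 Apr 7, 2016 + 6h15m = 21:35 Apr 7, 2016.

21:35 on April 7, 2016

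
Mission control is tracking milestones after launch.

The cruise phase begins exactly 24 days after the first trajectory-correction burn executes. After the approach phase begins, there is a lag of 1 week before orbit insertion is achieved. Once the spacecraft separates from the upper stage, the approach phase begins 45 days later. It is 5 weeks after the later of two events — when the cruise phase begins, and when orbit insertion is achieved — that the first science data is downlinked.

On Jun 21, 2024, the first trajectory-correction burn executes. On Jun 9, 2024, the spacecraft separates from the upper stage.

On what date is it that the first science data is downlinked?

Sep 4, 2024

The first trajectory-correction burn executes: Jun 21, 2024.
The cruise phase begins: Jun 21, 2024 + 24 days = Jul 15, 2024.
The spacecraft separates from the upper stage: Jun 9, 2024.
The approach phase begins: Jun 9, 2024 + 45 days = Jul 24, 2024.
Orbit insertion is achieved: Jul 24, 2024 + 1 week = Jul 31, 2024.
Both prerequisites met — the cruise phase begins (Jul 15, 2024), orbit insertion is achieved (Jul 31, 2024); the later is Jul 31, 2024.
The first science data is downlinked: Jul 31, 2024 + 5 weeks = Sep 4, 2024.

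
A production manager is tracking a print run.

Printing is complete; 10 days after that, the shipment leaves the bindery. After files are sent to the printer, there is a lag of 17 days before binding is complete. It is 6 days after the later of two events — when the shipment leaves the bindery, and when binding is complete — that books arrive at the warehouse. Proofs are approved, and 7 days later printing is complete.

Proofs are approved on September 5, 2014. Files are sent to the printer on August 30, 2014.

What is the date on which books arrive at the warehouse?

Proofs are approved: Sep 5, 2014.
Printing is complete: Sep 5, 2014 + 7 days = Sep 12, 2014.
The shipment leaves the bindery: Sep 12, 2014 + 10 days = Sep 22, 2014.
Files are sent to the printer: Aug 30, 2014.
Binding is complete: Aug 30, 2014 + 17 days = Sep 16, 2014.
Both prerequisites met — the shipment leaves the bindery (Sep 22, 2014), binding is complete (Sep 16, 2014); the later is Sep 22, 2014.
Books arrive at the warehouse: Sep 22, 2014 + 6 days = Sep 28, 2014.

September 28, 2014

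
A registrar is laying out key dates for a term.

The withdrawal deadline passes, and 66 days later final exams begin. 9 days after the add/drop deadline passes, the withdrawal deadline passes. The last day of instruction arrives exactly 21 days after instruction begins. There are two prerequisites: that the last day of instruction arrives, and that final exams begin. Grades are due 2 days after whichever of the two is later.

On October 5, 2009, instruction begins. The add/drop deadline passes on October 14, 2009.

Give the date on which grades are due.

December 30, 2009

Instruction begins: Oct 5, 2009.
The last day of instruction arrives: Oct 5, 2009 + 21 days = Oct 26, 2009.
The add/drop deadline passes: Oct 14, 2009.
The withdrawal deadline passes: Oct 14, 2009 + 9 days = Oct 23, 2009.
Final exams begin: Oct 23, 2009 + 66 days = Dec 28, 2009.
Both prerequisites met — the last day of instruction arrives (Oct 26, 2009), final exams begin (Dec 28, 2009); the later is Dec 28, 2009.
Grades are due: Dec 28, 2009 + 2 days = Dec 30, 2009.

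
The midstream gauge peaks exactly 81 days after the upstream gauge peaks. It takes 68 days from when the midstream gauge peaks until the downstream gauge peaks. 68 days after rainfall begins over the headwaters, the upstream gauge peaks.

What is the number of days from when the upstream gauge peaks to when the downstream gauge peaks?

149 days

Causal path: the upstream gauge peaks → the midstream gauge peaks → the downstream gauge peaks.
Total delay along the path: 81 + 68 = 149 days.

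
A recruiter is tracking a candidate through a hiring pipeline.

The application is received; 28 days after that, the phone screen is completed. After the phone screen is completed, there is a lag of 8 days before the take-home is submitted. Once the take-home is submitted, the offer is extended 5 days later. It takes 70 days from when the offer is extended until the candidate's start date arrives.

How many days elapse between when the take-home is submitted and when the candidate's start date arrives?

Causal path: the take-home is submitted → the offer is extended → the candidate's start date arrives.
Total delay along the path: 5 + 70 = 75 days.

75 days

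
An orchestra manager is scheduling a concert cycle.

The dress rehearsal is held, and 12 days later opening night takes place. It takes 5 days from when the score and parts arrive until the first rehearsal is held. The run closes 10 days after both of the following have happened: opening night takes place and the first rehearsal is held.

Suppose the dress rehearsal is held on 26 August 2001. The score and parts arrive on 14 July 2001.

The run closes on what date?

The dress rehearsal is held: Aug 26, 2001.
Opening night takes place: Aug 26, 2001 + 12 days = Sep 7, 2001.
The score and parts arrive: Jul 14, 2001.
The first rehearsal is held: Jul 14, 2001 + 5 days = Jul 19, 2001.
Both prerequisites met — opening night takes place (Sep 7, 2001), the first rehearsal is held (Jul 19, 2001); the later is Sep 7, 2001.
The run closes: Sep 7, 2001 + 10 days = Sep 17, 2001.

17 September 2001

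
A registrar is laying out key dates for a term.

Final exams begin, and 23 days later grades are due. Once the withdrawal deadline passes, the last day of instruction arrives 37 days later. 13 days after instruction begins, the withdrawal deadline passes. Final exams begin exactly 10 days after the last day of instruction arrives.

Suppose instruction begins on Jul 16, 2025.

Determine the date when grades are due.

Instruction begins: Jul 16, 2025.
The withdrawal deadline passes: Jul 16, 2025 + 13 days = Jul 29, 2025.
The last day of instruction arrives: Jul 29, 2025 + 37 days = Sep 4, 2025.
Final exams begin: Sep 4, 2025 + 10 days = Sep 14, 2025.
Grades are due: Sep 14, 2025 + 23 days = Oct 7, 2025.

Oct 7, 2025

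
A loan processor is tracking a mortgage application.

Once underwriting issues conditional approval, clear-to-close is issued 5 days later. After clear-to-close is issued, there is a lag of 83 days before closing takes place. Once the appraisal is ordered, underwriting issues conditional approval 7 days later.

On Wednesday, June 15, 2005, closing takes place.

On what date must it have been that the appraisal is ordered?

Closing takes place: Jun 15, 2005.
Clear-to-close is issued: Jun 15, 2005 − 83 days = Mar 24, 2005.
Underwriting issues conditional approval: Mar 24, 2005 − 5 days = Mar 19, 2005.
The appraisal is ordered: Mar 19, 2005 − 7 days = Mar 12, 2005.

Saturday, March 12, 2005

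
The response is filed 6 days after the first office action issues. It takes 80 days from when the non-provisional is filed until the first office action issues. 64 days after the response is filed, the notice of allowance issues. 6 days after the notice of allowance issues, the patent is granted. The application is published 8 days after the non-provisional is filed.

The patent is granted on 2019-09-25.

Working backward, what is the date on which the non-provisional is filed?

The patent is granted: Sep 25, 2019.
The notice of allowance issues: Sep 25, 2019 − 6 days = Sep 19, 2019.
The response is filed: Sep 19, 2019 − 64 days = Jul 17, 2019.
The first office action issues: Jul 17, 2019 − 6 days = Jul 11, 2019.
The non-provisional is filed: Jul 11, 2019 − 80 days = Apr 22, 2019.

2019-04-22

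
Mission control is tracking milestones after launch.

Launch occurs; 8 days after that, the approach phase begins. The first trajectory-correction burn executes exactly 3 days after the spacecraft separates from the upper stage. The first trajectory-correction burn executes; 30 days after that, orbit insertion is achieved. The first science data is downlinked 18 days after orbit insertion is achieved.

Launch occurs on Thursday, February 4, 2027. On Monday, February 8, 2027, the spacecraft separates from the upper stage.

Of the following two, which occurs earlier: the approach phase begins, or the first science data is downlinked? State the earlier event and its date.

The approach phase begins — Friday, February 12, 2027

Launch occurs: Feb 4, 2027.
The approach phase begins: Feb 4, 2027 + 8 days = Feb 12, 2027.
The spacecraft separates from the upper stage: Feb 8, 2027.
The first trajectory-correction burn executes: Feb 8, 2027 + 3 days = Feb 11, 2027.
Orbit insertion is achieved: Feb 11, 2027 + 30 days = Mar 13, 2027.
The first science data is downlinked: Mar 13, 2027 + 18 days = Mar 31, 2027.
Comparing: the approach phase begins on Feb 12, 2027 vs the first science data is downlinked on Mar 31, 2027. Earlier: the approach phase begins.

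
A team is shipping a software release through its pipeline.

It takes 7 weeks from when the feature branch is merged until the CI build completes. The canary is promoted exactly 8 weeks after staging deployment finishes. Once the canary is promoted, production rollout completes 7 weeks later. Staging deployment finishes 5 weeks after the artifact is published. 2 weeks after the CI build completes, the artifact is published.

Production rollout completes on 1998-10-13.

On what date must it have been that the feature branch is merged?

Production rollout completes: Oct 13, 1998.
The canary is promoted: Oct 13, 1998 − 7 weeks = Aug 25, 1998.
Staging deployment finishes: Aug 25, 1998 − 8 weeks = Jun 30, 1998.
The artifact is published: Jun 30, 1998 − 5 weeks = May 26, 1998.
The CI build completes: May 26, 1998 − 2 weeks = May 12, 1998.
The feature branch is merged: May 12, 1998 − 7 weeks = Mar 24, 1998.

1998-03-24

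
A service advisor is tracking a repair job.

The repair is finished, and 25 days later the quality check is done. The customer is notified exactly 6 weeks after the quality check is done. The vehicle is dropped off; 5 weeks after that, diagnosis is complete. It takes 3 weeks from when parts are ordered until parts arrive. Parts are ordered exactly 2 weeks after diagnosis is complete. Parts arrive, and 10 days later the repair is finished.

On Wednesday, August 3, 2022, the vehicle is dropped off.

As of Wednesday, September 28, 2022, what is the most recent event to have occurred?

Parts are ordered

The vehicle is dropped off: Aug 3, 2022.
Diagnosis is complete: Aug 3, 2022 + 5 weeks = Sep 7, 2022.
Parts are ordered: Sep 7, 2022 + 2 weeks = Sep 21, 2022.
Parts arrive: Sep 21, 2022 + 3 weeks = Oct 12, 2022.
The repair is finished: Oct 12, 2022 + 10 days = Oct 22, 2022.
The quality check is done: Oct 22, 2022 + 25 days = Nov 16, 2022.
The customer is notified: Nov 16, 2022 + 6 weeks = Dec 28, 2022.
Sep 28, 2022 falls between when parts are ordered (Sep 21, 2022) and when parts arrive (Oct 12, 2022).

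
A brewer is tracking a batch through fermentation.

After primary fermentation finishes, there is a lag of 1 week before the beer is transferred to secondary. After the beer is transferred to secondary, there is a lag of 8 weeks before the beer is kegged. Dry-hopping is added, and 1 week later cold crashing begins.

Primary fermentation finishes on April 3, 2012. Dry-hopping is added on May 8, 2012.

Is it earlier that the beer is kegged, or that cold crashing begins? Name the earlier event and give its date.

Primary fermentation finishes: Apr 3, 2012.
The beer is transferred to secondary: Apr 3, 2012 + 1 week = Apr 10, 2012.
The beer is kegged: Apr 10, 2012 + 8 weeks = Jun 5, 2012.
Dry-hopping is added: May 8, 2012.
Cold crashing begins: May 8, 2012 + 1 week = May 15, 2012.
Comparing: the beer is kegged on Jun 5, 2012 vs cold crashing begins on May 15, 2012. Earlier: cold crashing begins.

Cold crashing begins — May 15, 2012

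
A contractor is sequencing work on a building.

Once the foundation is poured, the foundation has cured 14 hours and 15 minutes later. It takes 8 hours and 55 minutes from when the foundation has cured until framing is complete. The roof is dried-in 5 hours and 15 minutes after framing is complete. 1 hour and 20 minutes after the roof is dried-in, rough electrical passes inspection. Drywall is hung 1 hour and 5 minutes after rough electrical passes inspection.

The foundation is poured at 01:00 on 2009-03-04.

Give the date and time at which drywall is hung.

07:50 on 2009-03-05

The foundation is poured: 01:00 Mar 4, 2009.
The foundation has cured: 01:00 Mar 4, 2009 + 14h15m = 15:15 Mar 4, 2009.
Framing is complete: 15:15 Mar 4, 2009 + 8h55m = 00:10 Mar 5, 2009.
The roof is dried-in: 00:10 Mar 5, 2009 + 5h15m = 05:25 Mar 5, 2009.
Rough electrical passes inspection: 05:25 Mar 5, 2009 + 1h20m = 06:45 Mar 5, 2009.
Drywall is hung: 06:45 Mar 5, 2009 + 1h05m = 07:50 Mar 5, 2009.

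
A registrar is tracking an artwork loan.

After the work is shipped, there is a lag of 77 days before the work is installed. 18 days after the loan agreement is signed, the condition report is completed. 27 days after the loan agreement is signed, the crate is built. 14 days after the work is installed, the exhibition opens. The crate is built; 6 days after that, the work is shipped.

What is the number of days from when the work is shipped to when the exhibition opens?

Causal path: the work is shipped → the work is installed → the exhibition opens.
Total delay along the path: 77 + 14 = 91 days.

91 days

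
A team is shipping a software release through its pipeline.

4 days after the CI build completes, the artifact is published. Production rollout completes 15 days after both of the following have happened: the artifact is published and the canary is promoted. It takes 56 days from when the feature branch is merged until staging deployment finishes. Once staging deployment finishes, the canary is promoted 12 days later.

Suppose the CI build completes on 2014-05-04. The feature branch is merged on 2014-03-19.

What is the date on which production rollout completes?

The CI build completes: May 4, 2014.
The artifact is published: May 4, 2014 + 4 days = May 8, 2014.
The feature branch is merged: Mar 19, 2014.
Staging deployment finishes: Mar 19, 2014 + 56 days = May 14, 2014.
The canary is promoted: May 14, 2014 + 12 days = May 26, 2014.
Both prerequisites met — the artifact is published (May 8, 2014), the canary is promoted (May 26, 2014); the later is May 26, 2014.
Production rollout completes: May 26, 2014 + 15 days = Jun 10, 2014.

2014-06-10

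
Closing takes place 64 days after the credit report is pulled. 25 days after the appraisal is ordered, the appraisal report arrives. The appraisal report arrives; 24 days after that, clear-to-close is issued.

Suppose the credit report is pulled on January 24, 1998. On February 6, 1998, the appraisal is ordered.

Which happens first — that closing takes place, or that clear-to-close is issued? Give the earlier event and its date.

Clear-to-close is issued — March 27, 1998

The credit report is pulled: Jan 24, 1998.
Closing takes place: Jan 24, 1998 + 64 days = Mar 29, 1998.
The appraisal is ordered: Feb 6, 1998.
The appraisal report arrives: Feb 6, 1998 + 25 days = Mar 3, 1998.
Clear-to-close is issued: Mar 3, 1998 + 24 days = Mar 27, 1998.
Comparing: closing takes place on Mar 29, 1998 vs clear-to-close is issued on Mar 27, 1998. Earlier: clear-to-close is issued.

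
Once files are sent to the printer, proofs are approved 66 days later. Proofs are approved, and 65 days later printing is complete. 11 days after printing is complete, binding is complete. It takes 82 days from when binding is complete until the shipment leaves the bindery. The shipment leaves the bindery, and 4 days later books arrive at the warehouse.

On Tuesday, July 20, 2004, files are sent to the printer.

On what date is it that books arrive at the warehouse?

Files are sent to the printer: Jul 20, 2004.
Proofs are approved: Jul 20, 2004 + 66 days = Sep 24, 2004.
Printing is complete: Sep 24, 2004 + 65 days = Nov 28, 2004.
Binding is complete: Nov 28, 2004 + 11 days = Dec 9, 2004.
The shipment leaves the bindery: Dec 9, 2004 + 82 days = Mar 1, 2005.
Books arrive at the warehouse: Mar 1, 2005 + 4 days = Mar 5, 2005.

Saturday, March 5, 2005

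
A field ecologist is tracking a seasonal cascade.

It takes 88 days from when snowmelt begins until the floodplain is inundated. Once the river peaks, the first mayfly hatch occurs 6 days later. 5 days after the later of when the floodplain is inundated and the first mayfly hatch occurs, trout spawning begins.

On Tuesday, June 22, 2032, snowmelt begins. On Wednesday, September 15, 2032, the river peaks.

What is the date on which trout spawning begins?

Sunday, September 26, 2032

Snowmelt begins: Jun 22, 2032.
The floodplain is inundated: Jun 22, 2032 + 88 days = Sep 18, 2032.
The river peaks: Sep 15, 2032.
The first mayfly hatch occurs: Sep 15, 2032 + 6 days = Sep 21, 2032.
Both prerequisites met — the floodplain is inundated (Sep 18, 2032), the first mayfly hatch occurs (Sep 21, 2032); the later is Sep 21, 2032.
Trout spawning begins: Sep 21, 2032 + 5 days = Sep 26, 2032.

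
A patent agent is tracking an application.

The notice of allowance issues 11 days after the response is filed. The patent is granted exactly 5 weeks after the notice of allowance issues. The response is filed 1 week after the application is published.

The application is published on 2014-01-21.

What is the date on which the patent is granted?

2014-03-15

The application is published: Jan 21, 2014.
The response is filed: Jan 21, 2014 + 1 week = Jan 28, 2014.
The notice of allowance issues: Jan 28, 2014 + 11 days = Feb 8, 2014.
The patent is granted: Feb 8, 2014 + 5 weeks = Mar 15, 2014.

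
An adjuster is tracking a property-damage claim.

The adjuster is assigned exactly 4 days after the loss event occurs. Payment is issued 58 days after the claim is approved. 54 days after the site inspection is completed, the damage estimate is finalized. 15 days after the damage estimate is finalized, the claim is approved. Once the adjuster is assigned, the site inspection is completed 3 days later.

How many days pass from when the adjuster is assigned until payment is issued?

130 days

Causal path: the adjuster is assigned → the site inspection is completed → the damage estimate is finalized → the claim is approved → payment is issued.
Total delay along the path: 3 + 54 + 15 + 58 = 130 days.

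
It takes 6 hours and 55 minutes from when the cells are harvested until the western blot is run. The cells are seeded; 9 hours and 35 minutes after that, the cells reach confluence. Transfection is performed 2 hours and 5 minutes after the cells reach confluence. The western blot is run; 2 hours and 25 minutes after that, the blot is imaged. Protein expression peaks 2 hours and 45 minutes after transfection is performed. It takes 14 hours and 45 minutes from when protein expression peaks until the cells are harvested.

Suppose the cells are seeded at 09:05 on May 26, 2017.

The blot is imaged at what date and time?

The cells are seeded: 09:05 May 26, 2017.
The cells reach confluence: 09:05 May 26, 2017 + 9h35m = 18:40 May 26, 2017.
Transfection is performed: 18:40 May 26, 2017 + 2h05m = 20:45 May 26, 2017.
Protein expression peaks: 20:45 May 26, 2017 + 2h45m = 23:30 May 26, 2017.
The cells are harvested: 23:30 May 26, 2017 + 14h45m = 14:15 May 27, 2017.
The western blot is run: 14:15 May 27, 2017 + 6h55m = 21:10 May 27, 2017.
The blot is imaged: 21:10 May 27, 2017 + 2h25m = 23:35 May 27, 2017.

23:35 on May 27, 2017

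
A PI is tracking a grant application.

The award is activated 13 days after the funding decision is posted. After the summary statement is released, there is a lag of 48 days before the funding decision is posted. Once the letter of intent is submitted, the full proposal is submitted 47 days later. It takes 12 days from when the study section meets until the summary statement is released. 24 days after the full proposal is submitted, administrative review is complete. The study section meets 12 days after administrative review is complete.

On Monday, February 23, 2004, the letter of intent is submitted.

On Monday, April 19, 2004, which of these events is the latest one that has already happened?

The letter of intent is submitted: Feb 23, 2004.
The full proposal is submitted: Feb 23, 2004 + 47 days = Apr 10, 2004.
Administrative review is complete: Apr 10, 2004 + 24 days = May 4, 2004.
The study section meets: May 4, 2004 + 12 days = May 16, 2004.
The summary statement is released: May 16, 2004 + 12 days = May 28, 2004.
The funding decision is posted: May 28, 2004 + 48 days = Jul 15, 2004.
The award is activated: Jul 15, 2004 + 13 days = Jul 28, 2004.
Apr 19, 2004 falls between when the full proposal is submitted (Apr 10, 2004) and when administrative review is complete (May 4, 2004).

The full proposal is submitted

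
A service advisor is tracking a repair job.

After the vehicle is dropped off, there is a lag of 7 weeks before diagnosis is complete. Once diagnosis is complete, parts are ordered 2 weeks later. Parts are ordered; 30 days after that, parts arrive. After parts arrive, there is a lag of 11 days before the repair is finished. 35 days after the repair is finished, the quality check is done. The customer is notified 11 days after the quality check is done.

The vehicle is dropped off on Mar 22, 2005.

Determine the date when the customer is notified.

Aug 19, 2005

The vehicle is dropped off: Mar 22, 2005.
Diagnosis is complete: Mar 22, 2005 + 7 weeks = May 10, 2005.
Parts are ordered: May 10, 2005 + 2 weeks = May 24, 2005.
Parts arrive: May 24, 2005 + 30 days = Jun 23, 2005.
The repair is finished: Jun 23, 2005 + 11 days = Jul 4, 2005.
The quality check is done: Jul 4, 2005 + 35 days = Aug 8, 2005.
The customer is notified: Aug 8, 2005 + 11 days = Aug 19, 2005.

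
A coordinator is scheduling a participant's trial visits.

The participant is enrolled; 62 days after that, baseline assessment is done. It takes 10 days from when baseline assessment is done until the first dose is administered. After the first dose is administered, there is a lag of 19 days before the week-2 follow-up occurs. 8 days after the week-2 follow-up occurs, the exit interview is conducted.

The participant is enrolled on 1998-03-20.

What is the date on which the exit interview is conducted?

1998-06-27

The participant is enrolled: Mar 20, 1998.
Baseline assessment is done: Mar 20, 1998 + 62 days = May 21, 1998.
The first dose is administered: May 21, 1998 + 10 days = May 31, 1998.
The week-2 follow-up occurs: May 31, 1998 + 19 days = Jun 19, 1998.
The exit interview is conducted: Jun 19, 1998 + 8 days = Jun 27, 1998.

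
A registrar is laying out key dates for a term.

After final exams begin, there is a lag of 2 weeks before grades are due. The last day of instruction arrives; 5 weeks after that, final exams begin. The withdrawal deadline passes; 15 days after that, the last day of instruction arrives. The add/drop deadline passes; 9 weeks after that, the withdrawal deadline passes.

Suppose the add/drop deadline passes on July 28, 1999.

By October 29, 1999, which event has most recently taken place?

The add/drop deadline passes: Jul 28, 1999.
The withdrawal deadline passes: Jul 28, 1999 + 9 weeks = Sep 29, 1999.
The last day of instruction arrives: Sep 29, 1999 + 15 days = Oct 14, 1999.
Final exams begin: Oct 14, 1999 + 5 weeks = Nov 18, 1999.
Grades are due: Nov 18, 1999 + 2 weeks = Dec 2, 1999.
Oct 29, 1999 falls between when the last day of instruction arrives (Oct 14, 1999) and when final exams begin (Nov 18, 1999).

The last day of instruction arrives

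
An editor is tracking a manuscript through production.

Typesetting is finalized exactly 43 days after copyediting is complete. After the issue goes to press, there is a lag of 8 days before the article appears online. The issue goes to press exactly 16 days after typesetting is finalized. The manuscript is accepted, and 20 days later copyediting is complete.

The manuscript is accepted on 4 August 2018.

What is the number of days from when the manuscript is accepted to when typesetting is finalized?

Causal path: the manuscript is accepted → copyediting is complete → typesetting is finalized.
Total delay along the path: 20 + 43 = 63 days.

63 days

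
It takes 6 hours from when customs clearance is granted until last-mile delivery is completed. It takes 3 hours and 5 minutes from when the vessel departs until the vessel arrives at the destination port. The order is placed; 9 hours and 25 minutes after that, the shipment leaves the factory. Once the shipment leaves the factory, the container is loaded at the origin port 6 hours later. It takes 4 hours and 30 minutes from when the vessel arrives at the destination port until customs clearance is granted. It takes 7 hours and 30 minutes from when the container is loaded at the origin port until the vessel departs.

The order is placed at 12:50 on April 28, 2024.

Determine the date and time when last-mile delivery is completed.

The order is placed: 12:50 Apr 28, 2024.
The shipment leaves the factory: 12:50 Apr 28, 2024 + 9h25m = 22:15 Apr 28, 2024.
The container is loaded at the origin port: 22:15 Apr 28, 2024 + 6h = 04:15 Apr 29, 2024.
The vessel departs: 04:15 Apr 29, 2024 + 7h30m = 11:45 Apr 29, 2024.
The vessel arrives at the destination port: 11:45 Apr 29, 2024 + 3h05m = 14:50 Apr 29, 2024.
Customs clearance is granted: 14:50 Apr 29, 2024 + 4h30m = 19:20 Apr 29, 2024.
Last-mile delivery is completed: 19:20 Apr 29, 2024 + 6h = 01:20 Apr 30, 2024.

01:20 on April 30, 2024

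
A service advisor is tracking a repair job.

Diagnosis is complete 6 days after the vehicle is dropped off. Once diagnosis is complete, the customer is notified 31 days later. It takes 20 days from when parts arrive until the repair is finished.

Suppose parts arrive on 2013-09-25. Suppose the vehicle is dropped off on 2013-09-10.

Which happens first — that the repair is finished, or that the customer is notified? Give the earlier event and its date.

Parts arrive: Sep 25, 2013.
The repair is finished: Sep 25, 2013 + 20 days = Oct 15, 2013.
The vehicle is dropped off: Sep 10, 2013.
Diagnosis is complete: Sep 10, 2013 + 6 days = Sep 16, 2013.
The customer is notified: Sep 16, 2013 + 31 days = Oct 17, 2013.
Comparing: the repair is finished on Oct 15, 2013 vs the customer is notified on Oct 17, 2013. Earlier: the repair is finished.

The repair is finished — 2013-10-15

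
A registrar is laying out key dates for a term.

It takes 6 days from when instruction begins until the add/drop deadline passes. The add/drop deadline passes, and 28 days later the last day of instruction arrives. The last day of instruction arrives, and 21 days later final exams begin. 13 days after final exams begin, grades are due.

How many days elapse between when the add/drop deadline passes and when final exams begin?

49 days

Causal path: the add/drop deadline passes → the last day of instruction arrives → final exams begin.
Total delay along the path: 28 + 21 = 49 days.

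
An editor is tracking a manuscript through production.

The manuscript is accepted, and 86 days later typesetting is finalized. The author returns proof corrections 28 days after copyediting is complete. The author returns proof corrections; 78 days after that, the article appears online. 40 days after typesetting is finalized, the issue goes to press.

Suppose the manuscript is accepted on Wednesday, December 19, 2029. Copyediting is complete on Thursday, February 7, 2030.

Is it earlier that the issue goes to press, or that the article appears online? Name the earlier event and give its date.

The manuscript is accepted: Dec 19, 2029.
Typesetting is finalized: Dec 19, 2029 + 86 days = Mar 15, 2030.
The issue goes to press: Mar 15, 2030 + 40 days = Apr 24, 2030.
Copyediting is complete: Feb 7, 2030.
The author returns proof corrections: Feb 7, 2030 + 28 days = Mar 7, 2030.
The article appears online: Mar 7, 2030 + 78 days = May 24, 2030.
Comparing: the issue goes to press on Apr 24, 2030 vs the article appears online on May 24, 2030. Earlier: the issue goes to press.

The issue goes to press — Wednesday, April 24, 2030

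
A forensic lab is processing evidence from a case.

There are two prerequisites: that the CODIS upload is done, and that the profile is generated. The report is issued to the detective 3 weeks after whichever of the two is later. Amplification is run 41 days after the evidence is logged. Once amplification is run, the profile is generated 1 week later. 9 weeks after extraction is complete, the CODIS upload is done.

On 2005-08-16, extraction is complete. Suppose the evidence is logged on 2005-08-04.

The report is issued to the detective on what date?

Extraction is complete: Aug 16, 2005.
The CODIS upload is done: Aug 16, 2005 + 9 weeks = Oct 18, 2005.
The evidence is logged: Aug 4, 2005.
Amplification is run: Aug 4, 2005 + 41 days = Sep 14, 2005.
The profile is generated: Sep 14, 2005 + 1 week = Sep 21, 2005.
Both prerequisites met — the CODIS upload is done (Oct 18, 2005), the profile is generated (Sep 21, 2005); the later is Oct 18, 2005.
The report is issued to the detective: Oct 18, 2005 + 3 weeks = Nov 8, 2005.

2005-11-08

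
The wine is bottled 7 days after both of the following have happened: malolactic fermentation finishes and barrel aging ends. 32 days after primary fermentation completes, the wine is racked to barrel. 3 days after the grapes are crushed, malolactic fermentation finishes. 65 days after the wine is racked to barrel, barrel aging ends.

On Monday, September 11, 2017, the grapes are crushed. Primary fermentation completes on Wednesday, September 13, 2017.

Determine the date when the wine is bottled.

Tuesday, December 26, 2017

The grapes are crushed: Sep 11, 2017.
Malolactic fermentation finishes: Sep 11, 2017 + 3 days = Sep 14, 2017.
Primary fermentation completes: Sep 13, 2017.
The wine is racked to barrel: Sep 13, 2017 + 32 days = Oct 15, 2017.
Barrel aging ends: Oct 15, 2017 + 65 days = Dec 19, 2017.
Both prerequisites met — malolactic fermentation finishes (Sep 14, 2017), barrel aging ends (Dec 19, 2017); the later is Dec 19, 2017.
The wine is bottled: Dec 19, 2017 + 7 days = Dec 26, 2017.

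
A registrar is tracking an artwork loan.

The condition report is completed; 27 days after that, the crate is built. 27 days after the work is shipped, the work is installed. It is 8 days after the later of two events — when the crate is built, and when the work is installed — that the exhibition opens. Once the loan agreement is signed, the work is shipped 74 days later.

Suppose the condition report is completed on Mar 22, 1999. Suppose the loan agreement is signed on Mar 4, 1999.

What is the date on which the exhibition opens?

The condition report is completed: Mar 22, 1999.
The crate is built: Mar 22, 1999 + 27 days = Apr 18, 1999.
The loan agreement is signed: Mar 4, 1999.
The work is shipped: Mar 4, 1999 + 74 days = May 17, 1999.
The work is installed: May 17, 1999 + 27 days = Jun 13, 1999.
Both prerequisites met — the crate is built (Apr 18, 1999), the work is installed (Jun 13, 1999); the later is Jun 13, 1999.
The exhibition opens: Jun 13, 1999 + 8 days = Jun 21, 1999.

Jun 21, 1999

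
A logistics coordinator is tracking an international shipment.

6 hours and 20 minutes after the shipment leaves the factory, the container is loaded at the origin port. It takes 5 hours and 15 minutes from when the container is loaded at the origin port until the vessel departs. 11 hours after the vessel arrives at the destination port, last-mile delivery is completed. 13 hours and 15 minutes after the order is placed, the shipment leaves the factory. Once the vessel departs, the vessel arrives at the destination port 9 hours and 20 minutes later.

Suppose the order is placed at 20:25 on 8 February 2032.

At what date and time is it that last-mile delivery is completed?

17:35 on 10 February 2032

The order is placed: 20:25 Feb 8, 2032.
The shipment leaves the factory: 20:25 Feb 8, 2032 + 13h15m = 09:40 Feb 9, 2032.
The container is loaded at the origin port: 09:40 Feb 9, 2032 + 6h20m = 16:00 Feb 9, 2032.
The vessel departs: 16:00 Feb 9, 2032 + 5h15m = 21:15 Feb 9, 2032.
The vessel arrives at the destination port: 21:15 Feb 9, 2032 + 9h20m = 06:35 Feb 10, 2032.
Last-mile delivery is completed: 06:35 Feb 10, 2032 + 11h = 17:35 Feb 10, 2032.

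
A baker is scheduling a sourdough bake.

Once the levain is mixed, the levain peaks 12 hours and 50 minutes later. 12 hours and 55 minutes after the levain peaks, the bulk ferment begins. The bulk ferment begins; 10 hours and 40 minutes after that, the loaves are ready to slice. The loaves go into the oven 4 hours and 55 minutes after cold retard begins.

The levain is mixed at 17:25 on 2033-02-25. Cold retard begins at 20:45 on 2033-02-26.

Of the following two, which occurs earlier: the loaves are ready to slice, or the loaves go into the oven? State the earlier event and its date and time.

The loaves go into the oven — 01:40 on 2033-02-27

The levain is mixed: 17:25 Feb 25, 2033.
The levain peaks: 17:25 Feb 25, 2033 + 12h50m = 06:15 Feb 26, 2033.
The bulk ferment begins: 06:15 Feb 26, 2033 + 12h55m = 19:10 Feb 26, 2033.
The loaves are ready to slice: 19:10 Feb 26, 2033 + 10h40m = 05:50 Feb 27, 2033.
Cold retard begins: 20:45 Feb 26, 2033.
The loaves go into the oven: 20:45 Feb 26, 2033 + 4h55m = 01:40 Feb 27, 2033.
Comparing: the loaves are ready to slice at 05:50 Feb 27, 2033 vs the loaves go into the oven at 01:40 Feb 27, 2033. Earlier: the loaves go into the oven.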